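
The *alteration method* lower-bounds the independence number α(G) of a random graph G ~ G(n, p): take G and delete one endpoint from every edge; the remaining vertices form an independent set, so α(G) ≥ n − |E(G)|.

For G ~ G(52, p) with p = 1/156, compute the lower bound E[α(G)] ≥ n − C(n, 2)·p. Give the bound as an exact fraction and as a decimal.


E[|E(G)|] = C(52, 2)·p = 1326 · (1/156) = 17/2.
E[α(G)] ≥ n − E[|E(G)|] = 52 − 17/2 = 87/2.
Numerically: ≈ 43.50000.
(This is only a lower bound; the true E[α(G)] may be larger.)

E[α(G)] ≥ 87/2 ≈ 43.50000.


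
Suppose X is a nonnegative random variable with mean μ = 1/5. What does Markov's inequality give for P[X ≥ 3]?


μ = E[X] = 1/5, a = 3.
Markov: P[X ≥ 3] ≤ μ/a = (1/5)/3 = 1/15.
Numerically: ≈ 0.06667.
(Since a = 3 > μ = 0.20000, the bound 1/15 is < 1 and informative.)

P[X ≥ 3] ≤ 1/15 ≈ 0.06667.


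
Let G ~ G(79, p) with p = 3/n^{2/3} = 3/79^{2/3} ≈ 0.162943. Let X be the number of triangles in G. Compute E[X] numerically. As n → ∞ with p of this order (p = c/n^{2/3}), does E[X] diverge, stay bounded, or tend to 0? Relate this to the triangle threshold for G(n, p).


Number of potential triangles: C(79, 3) = 79079.
Each occurs with probability p³ ≈ (0.162943)³ ≈ 4.32622977e-03.
By linearity: E[X] = C(79, 3)·p³ ≈ 79079 · 4.32622977e-03 ≈ 342.113924.
Since α = 2/3 < 1, p = c/n^{2/3} ≫ 1/n is above the triangle threshold p ~ 1/n. Asymptotically E[X] ~ (c³/6)·n^{3(1−α)} = (3³/6)·n^{1} → ∞; triangles are abundant w.h.p.

E[X] ≈ 342.113924; in regime p = Θ(1/n^{2/3}) E[X] diverges (above the triangle threshold p ~ 1/n).


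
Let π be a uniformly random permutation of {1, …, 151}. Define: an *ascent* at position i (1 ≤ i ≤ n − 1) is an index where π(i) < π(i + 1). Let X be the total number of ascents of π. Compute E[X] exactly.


Write X = Σ X_I over i = 1, …, 150, with X_I the indicator of one ascent.
There are 150 indicators.
For each fixed i, the pair (π(i), π(i+1)) is a uniformly random ordered pair of distinct values from {1, …, 151}; by symmetry P[π(i) < π(i+1)] = 1/2.
By linearity: E[X] = 150 · (1/2) = (151 − 1) · (1/2) = 75 ≈ 75.000.

E[X] = 75 = 75.000.


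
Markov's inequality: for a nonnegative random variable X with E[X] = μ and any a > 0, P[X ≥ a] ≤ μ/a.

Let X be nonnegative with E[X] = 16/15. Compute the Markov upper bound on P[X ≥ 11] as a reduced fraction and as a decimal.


μ = E[X] = 16/15, a = 11.
Markov: P[X ≥ 11] ≤ μ/a = (16/15)/11 = 16/165.
Numerically: ≈ 0.096970.
(Since a = 11 > μ = 1.066667, the bound 16/165 is < 1 and informative.)

P[X ≥ 11] ≤ 16/165 ≈ 0.096970.


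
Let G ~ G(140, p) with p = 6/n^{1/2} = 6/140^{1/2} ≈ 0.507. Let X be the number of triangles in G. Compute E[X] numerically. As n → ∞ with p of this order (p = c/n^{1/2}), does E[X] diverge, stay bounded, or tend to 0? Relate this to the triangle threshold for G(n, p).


Number of potential triangles: C(140, 3) = 447580.
Each occurs with probability p³ ≈ (0.507)³ ≈ 1.30395e-01.
By linearity: E[X] = C(140, 3)·p³ ≈ 447580 · 1.30395e-01 ≈ 58362.296.
Since α = 1/2 < 1, p = c/n^{1/2} ≫ 1/n is above the triangle threshold p ~ 1/n. Asymptotically E[X] ~ (c³/6)·n^{3(1−α)} = (6³/6)·n^{1.5} → ∞; triangles are abundant w.h.p.

E[X] ≈ 58362.296; in regime p = Θ(1/n^{1/2}) E[X] diverges (above the triangle threshold p ~ 1/n).


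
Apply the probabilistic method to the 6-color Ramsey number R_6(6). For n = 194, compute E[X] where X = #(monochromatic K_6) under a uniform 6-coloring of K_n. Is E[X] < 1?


E[X] = C(194, 6) · 6^{1 − 15} = 68482017072 · 6^{−14} = 68482017072/78364164096.
As a reduced fraction: E[X] = 475569563/544195584 ≈ 0.8738946.
Is E[X] < 1? YES.
Since E[X] < 1, there exists a 6-coloring of K_{194} with no monochromatic K_6; hence R_6(6) > 194.

E[X] = 475569563/544195584 ≈ 0.8738946; E[X] < 1, so R_6(6) > 194.


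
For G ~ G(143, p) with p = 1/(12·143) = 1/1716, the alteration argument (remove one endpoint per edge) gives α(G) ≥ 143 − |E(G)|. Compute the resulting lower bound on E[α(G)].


E[|E(G)|] = C(143, 2)·p = 10153 · (1/1716) = 71/12.
E[α(G)] ≥ n − E[|E(G)|] = 143 − 71/12 = 1645/12.
Numerically: ≈ 137.08333.
(This is only a lower bound; the true E[α(G)] may be larger.)

E[α(G)] ≥ 1645/12 ≈ 137.08333.


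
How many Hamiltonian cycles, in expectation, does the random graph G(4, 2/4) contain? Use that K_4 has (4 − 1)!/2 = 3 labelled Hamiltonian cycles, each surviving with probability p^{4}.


K_4 has (4 − 1)!/2 = 3 labelled Hamiltonian cycles.
For each such Hamiltonian cycle H, let X_H = 1 if all 4 edges of H are present in G. Then P[X_H = 1] = p^{4} = (1/2)^{4} = 1/16.
By linearity: E[X] = Σ_H E[X_H] = 3 · p^{4} = 3 · 1/16 = 3/16.
Numerically: E[X] ≈ 0.188.

E[X] = 3 · (1/2)^{4} = 3/16 ≈ 0.188.


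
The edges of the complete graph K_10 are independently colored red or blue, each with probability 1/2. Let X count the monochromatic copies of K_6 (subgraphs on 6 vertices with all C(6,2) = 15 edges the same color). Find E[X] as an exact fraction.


Let X = Σ_S X_S over the C(10, 6) = 210 subsets S of size 6, where X_S = 1 if the K_6 on S is monochromatic.
For a fixed S, the K_6 on S has C(6, 2) = 15 edges. P[all 15 edges red] = (1/2)^15, and likewise for blue, so P[monochromatic] = 2·(1/2)^15 = 2^{1 − 15} = 1/16384.
By linearity: E[X] = C(10, 6) · 2^{1 − 15} = 210 · 1/16384 = 105/8192.
Numerically: E[X] ≈ 0.01282.

E[X] = C(10,6)·2^(1−C(6,2)) = 105/8192 ≈ 0.01282.


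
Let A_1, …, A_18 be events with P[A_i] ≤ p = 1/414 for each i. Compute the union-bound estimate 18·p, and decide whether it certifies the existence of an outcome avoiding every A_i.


Union bound: P[∪_{i=1}^{18} A_i] ≤ Σ_i P[A_i] ≤ 18·p = 18·(1/414) = 1/23.
Numerically: 1/23 ≈ 0.043478.
Is 1/23 < 1? YES.
Since P[∪ A_i] ≤ 1/23 < 1, the complement has P[∩ A_i^c] ≥ 1 − 1/23 = 22/23 > 0, so some outcome avoids every A_i.

18·p = 1/23 ≈ 0.043478; existence CERTIFIED by the union bound.


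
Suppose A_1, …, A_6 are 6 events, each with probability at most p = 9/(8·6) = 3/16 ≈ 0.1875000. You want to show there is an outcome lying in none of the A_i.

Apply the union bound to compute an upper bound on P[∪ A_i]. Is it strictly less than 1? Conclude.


Union bound: P[∪_{i=1}^{6} A_i] ≤ Σ_i P[A_i] ≤ 6·p = 6·(3/16) = 9/8.
Numerically: 9/8 ≈ 1.1250000.
Is 9/8 < 1? NO.
Since the bound 9/8 is ≥ 1, the union bound is uninformative here; it does NOT by itself certify existence.

6·p = 9/8 ≈ 1.1250000; existence NOT certified by the union bound.


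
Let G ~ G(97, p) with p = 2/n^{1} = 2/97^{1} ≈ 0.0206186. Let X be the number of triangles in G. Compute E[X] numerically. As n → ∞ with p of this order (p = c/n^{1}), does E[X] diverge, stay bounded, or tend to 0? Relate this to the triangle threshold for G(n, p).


Number of potential triangles: C(97, 3) = 147440.
Each occurs with probability p³ ≈ (0.0206186)³ ≈ 8.76546145e-06.
By linearity: E[X] = C(97, 3)·p³ ≈ 147440 · 8.76546145e-06 ≈ 1.292380.
Here α = 1, so p = 2/n is exactly at the triangle threshold p ~ 1/n. Asymptotically E[X] → c³/6 = 2³/6 = 4/3 ≈ 1.333333, a bounded constant. In this regime the triangle count is asymptotically Poisson(c³/6).

E[X] ≈ 1.292380; in regime p = Θ(1/n^{1}) E[X] stays bounded (at the triangle threshold p ~ 1/n).


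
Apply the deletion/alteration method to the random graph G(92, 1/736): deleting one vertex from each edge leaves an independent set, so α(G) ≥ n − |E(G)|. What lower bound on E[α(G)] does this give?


E[|E(G)|] = C(92, 2)·p = 4186 · (1/736) = 91/16.
E[α(G)] ≥ n − E[|E(G)|] = 92 − 91/16 = 1381/16.
Numerically: ≈ 86.31250.
(This is only a lower bound; the true E[α(G)] may be larger.)

E[α(G)] ≥ 1381/16 ≈ 86.31250.


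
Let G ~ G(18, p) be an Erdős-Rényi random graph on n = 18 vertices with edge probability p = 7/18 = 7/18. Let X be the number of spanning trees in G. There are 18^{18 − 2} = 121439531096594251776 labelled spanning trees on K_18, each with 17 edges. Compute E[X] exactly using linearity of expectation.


K_18 has 18^{18 − 2} = 121439531096594251776 labelled spanning trees.
For each such spanning tree H, let X_H = 1 if all 17 edges of H are present in G. Then P[X_H = 1] = p^{17} = (7/18)^{17} = 232630513987207/2185911559738696531968.
Summing the indicators: E[X] = Σ_H E[X_H] = 121439531096594251776 · p^{17} = 121439531096594251776 · 232630513987207/2185911559738696531968 = 232630513987207/18.
Numerically: E[X] ≈ 1.29239e+13.

E[X] = 121439531096594251776 · (7/18)^{17} = 232630513987207/18 ≈ 1.29239e+13.


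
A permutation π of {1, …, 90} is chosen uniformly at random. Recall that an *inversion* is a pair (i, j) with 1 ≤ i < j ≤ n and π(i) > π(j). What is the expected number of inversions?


Write X = Σ X_I over the C(90, 2) = 4005 pairs i < j, with X_I the indicator of one inversion.
There are 4005 indicators.
For each fixed pair i < j, the values π(i) and π(j) are two distinct elements of {1, …, 90} in uniformly random order; by symmetry P[π(i) > π(j)] = 1/2.
By linearity: E[X] = 4005 · (1/2) = C(90, 2) · (1/2) = 4005/2 = 4005/2 ≈ 2002.500.

E[X] = 4005/2 = 2002.500.


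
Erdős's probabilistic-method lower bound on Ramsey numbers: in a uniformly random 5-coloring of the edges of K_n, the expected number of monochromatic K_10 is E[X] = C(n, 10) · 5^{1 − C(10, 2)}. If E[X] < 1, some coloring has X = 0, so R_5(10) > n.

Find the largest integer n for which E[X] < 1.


We need C(n, 10) · 5^{1 − 45} < 1, i.e. C(n, 10) < 5^{45 − 1} = 5684341886080801486968994140625.
Check values of n near the boundary:
  n = 5388: C(5388, 10) = 5634865093375880654852250419586; 5634865093375880654852250419586 < 5684341886080801486968994140625? YES
  n = 5389: C(5389, 10) = 5645340767466558997768874792926; 5645340767466558997768874792926 < 5684341886080801486968994140625? YES
  n = 5390: C(5390, 10) = 5655833965919099070255434039753; 5655833965919099070255434039753 < 5684341886080801486968994140625? YES
  n = 5391: C(5391, 10) = 5666344714787188828795213697883; 5666344714787188828795213697883 < 5684341886080801486968994140625? YES
  n = 5392: C(5392, 10) = 5676873040158402483252283957448; 5676873040158402483252283957448 < 5684341886080801486968994140625? YES
  n = 5393: C(5393, 10) = 5687418968154238267170642278008; 5687418968154238267170642278008 < 5684341886080801486968994140625? NO
  n = 5394: C(5394, 10) = 5697982524930156243149785372878; 5697982524930156243149785372878 < 5684341886080801486968994140625? NO
  n = 5395: C(5395, 10) = 5708563736675616143322765475706; 5708563736675616143322765475706 < 5684341886080801486968994140625? NO
The largest n with C(n, 10) < 5684341886080801486968994140625 is n = 5392 (where E[X] = 5676873040158402483252283957448/5684341886080801486968994140625 ≈ 0.999). Hence R_5(10) > 5392, i.e. R_5(10) ≥ 5393.

Largest n = 5392; hence R_5(10) > 5392.


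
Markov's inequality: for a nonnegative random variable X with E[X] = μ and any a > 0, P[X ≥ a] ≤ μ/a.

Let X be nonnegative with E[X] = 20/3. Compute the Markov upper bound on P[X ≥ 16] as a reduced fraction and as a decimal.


μ = E[X] = 20/3, a = 16.
Markov: P[X ≥ 16] ≤ μ/a = (20/3)/16 = 5/12.
Numerically: ≈ 0.41667.
(Since a = 16 > μ = 6.66667, the bound 5/12 is < 1 and informative.)

P[X ≥ 16] ≤ 5/12 ≈ 0.41667.


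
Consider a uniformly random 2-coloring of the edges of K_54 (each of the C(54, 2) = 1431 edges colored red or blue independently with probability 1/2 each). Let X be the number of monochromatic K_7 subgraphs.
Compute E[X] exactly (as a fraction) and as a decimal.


Let X = Σ_S X_S over the C(54, 7) = 177100560 subsets S of size 7, where X_S = 1 if the K_7 on S is monochromatic.
For a fixed S, the K_7 on S has C(7, 2) = 21 edges. P[all 21 edges red] = (1/2)^21, and likewise for blue, so P[monochromatic] = 2·(1/2)^21 = 2^{1 − 21} = 1/1048576.
By linearity of expectation: E[X] = C(54, 7) · 2^{1 − 21} = 177100560 · 1/1048576 = 11068785/65536.
Numerically: E[X] ≈ 168.896255.

E[X] = C(54,7)·2^(1−C(7,2)) = 11068785/65536 ≈ 168.896255.


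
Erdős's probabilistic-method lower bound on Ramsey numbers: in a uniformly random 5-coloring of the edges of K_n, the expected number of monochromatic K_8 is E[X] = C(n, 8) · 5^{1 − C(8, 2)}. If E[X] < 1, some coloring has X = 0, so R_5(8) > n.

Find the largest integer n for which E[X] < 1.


We need C(n, 8) · 5^{1 − 28} < 1, i.e. C(n, 8) < 5^{28 − 1} = 7450580596923828125.
Check values of n near the boundary:
  n = 859: C(859, 8) = 7115855595170747139; 7115855595170747139 < 7450580596923828125? YES
  n = 860: C(860, 8) = 7182671140665308145; 7182671140665308145 < 7450580596923828125? YES
  n = 861: C(861, 8) = 7250034996615275865; 7250034996615275865 < 7450580596923828125? YES
  n = 862: C(862, 8) = 7317951015318931845; 7317951015318931845 < 7450580596923828125? YES
  n = 863: C(863, 8) = 7386423071602617757; 7386423071602617757 < 7450580596923828125? YES
  n = 864: C(864, 8) = 7455455062926006708; 7455455062926006708 < 7450580596923828125? NO
The largest n with C(n, 8) < 7450580596923828125 is n = 863 (where E[X] = 7386423071602617757/7450580596923828125 ≈ 0.9913889). Hence R_5(8) > 863, i.e. R_5(8) ≥ 864.

Largest n = 863; hence R_5(8) > 863.


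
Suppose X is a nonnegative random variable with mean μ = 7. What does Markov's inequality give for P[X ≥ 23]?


μ = E[X] = 7, a = 23.
Markov: P[X ≥ 23] ≤ μ/a = (7)/23 = 7/23.
Numerically: ≈ 0.304.
(Since a = 23 > μ = 7.000, the bound 7/23 is < 1 and informative.)

P[X ≥ 23] ≤ 7/23 ≈ 0.304.


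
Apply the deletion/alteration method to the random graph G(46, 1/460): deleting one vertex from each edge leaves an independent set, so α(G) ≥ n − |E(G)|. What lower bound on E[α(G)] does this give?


E[|E(G)|] = C(46, 2)·p = 1035 · (1/460) = 9/4.
E[α(G)] ≥ n − E[|E(G)|] = 46 − 9/4 = 175/4.
Numerically: ≈ 43.7500.
(This is only a lower bound; the true E[α(G)] may be larger.)

E[α(G)] ≥ 175/4 ≈ 43.7500.


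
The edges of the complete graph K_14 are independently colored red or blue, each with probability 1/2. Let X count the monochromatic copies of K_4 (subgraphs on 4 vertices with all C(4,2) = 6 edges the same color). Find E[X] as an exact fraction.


Let X = Σ_S X_S over the C(14, 4) = 1001 subsets S of size 4, where X_S = 1 if the K_4 on S is monochromatic.
For a fixed S, the K_4 on S has C(4, 2) = 6 edges. P[all 6 edges red] = (1/2)^6, and likewise for blue, so P[monochromatic] = 2·(1/2)^6 = 2^{1 − 6} = 1/32.
Summing: E[X] = C(14, 4) · 2^{1 − 6} = 1001 · 1/32 = 1001/32.
Numerically: E[X] ≈ 31.281250.

E[X] = C(14,4)·2^(1−C(4,2)) = 1001/32 ≈ 31.281250.


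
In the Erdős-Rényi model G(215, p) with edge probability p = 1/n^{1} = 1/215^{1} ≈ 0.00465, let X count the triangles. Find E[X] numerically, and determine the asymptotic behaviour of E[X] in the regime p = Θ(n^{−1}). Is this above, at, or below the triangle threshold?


Number of potential triangles: C(215, 3) = 1633355.
Each occurs with probability p³ ≈ (0.00465)³ ≈ 1.00620e-07.
By linearity: E[X] = C(215, 3)·p³ ≈ 1633355 · 1.00620e-07 ≈ 0.164.
Here α = 1, so p = 1/n is exactly at the triangle threshold p ~ 1/n. Asymptotically E[X] → c³/6 = 1³/6 = 1/6 ≈ 0.167, a bounded constant. In this regime the triangle count is asymptotically Poisson(c³/6).

E[X] ≈ 0.164; in regime p = Θ(1/n^{1}) E[X] stays bounded (at the triangle threshold p ~ 1/n).


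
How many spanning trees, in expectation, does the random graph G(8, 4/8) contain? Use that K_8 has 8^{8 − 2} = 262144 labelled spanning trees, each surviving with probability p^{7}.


K_8 has 8^{8 − 2} = 262144 labelled spanning trees.
For each such spanning tree H, let X_H = 1 if all 7 edges of H are present in G. Then P[X_H = 1] = p^{7} = (1/2)^{7} = 1/128.
Summing the indicators: E[X] = Σ_H E[X_H] = 262144 · p^{7} = 262144 · 1/128 = 2048.
Numerically: E[X] ≈ 2048.

E[X] = 262144 · (1/2)^{7} = 2048 ≈ 2048.


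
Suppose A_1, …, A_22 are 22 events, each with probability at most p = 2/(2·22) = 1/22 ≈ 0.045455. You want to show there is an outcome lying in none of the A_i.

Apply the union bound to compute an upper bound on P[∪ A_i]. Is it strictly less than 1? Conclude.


Union bound: P[∪_{i=1}^{22} A_i] ≤ Σ_i P[A_i] ≤ 22·p = 22·(1/22) = 1.
Numerically: 1 ≈ 1.000000.
Is 1 < 1? NO.
Since the bound 1 is ≥ 1, the union bound is uninformative here; it does NOT by itself certify existence.

22·p = 1 ≈ 1.000000; existence NOT certified by the union bound.


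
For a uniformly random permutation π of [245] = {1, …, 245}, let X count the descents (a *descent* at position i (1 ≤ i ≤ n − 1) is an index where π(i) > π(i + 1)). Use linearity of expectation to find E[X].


Write X = Σ X_I over i = 1, …, 244, with X_I the indicator of one descent.
There are 244 indicators.
For each fixed i, the pair (π(i), π(i+1)) is a uniformly random ordered pair of distinct values from {1, …, 245}; by symmetry P[π(i) > π(i+1)] = 1/2.
By linearity: E[X] = 244 · (1/2) = (245 − 1) · (1/2) = 122 ≈ 122.000.

E[X] = 122 = 122.000.


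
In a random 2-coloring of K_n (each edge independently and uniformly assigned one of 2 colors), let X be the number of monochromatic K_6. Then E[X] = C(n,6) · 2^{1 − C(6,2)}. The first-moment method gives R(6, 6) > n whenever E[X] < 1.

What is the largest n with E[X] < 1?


We need C(n, 6) · 2^{1 − 15} < 1, i.e. C(n, 6) < 2^{15 − 1} = 16384.
Check values of n near the boundary:
  n = 15: C(15, 6) = 5005; 5005 < 16384? YES
  n = 16: C(16, 6) = 8008; 8008 < 16384? YES
  n = 17: C(17, 6) = 12376; 12376 < 16384? YES
  n = 18: C(18, 6) = 18564; 18564 < 16384? NO
The largest n with C(n, 6) < 16384 is n = 17 (where E[X] = 1547/2048 ≈ 0.75537). Hence R(6, 6) > 17, i.e. R(6, 6) ≥ 18.

Largest n = 17; hence R(6, 6) > 17.


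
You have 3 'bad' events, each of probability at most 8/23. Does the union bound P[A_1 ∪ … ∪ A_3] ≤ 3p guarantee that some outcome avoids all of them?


Union bound: P[∪_{i=1}^{3} A_i] ≤ Σ_i P[A_i] ≤ 3·p = 3·(8/23) = 24/23.
Numerically: 24/23 ≈ 1.0435.
Is 24/23 < 1? NO.
Since the bound 24/23 is ≥ 1, the union bound is uninformative here; it does NOT by itself certify existence.

3·p = 24/23 ≈ 1.0435; existence NOT certified by the union bound.


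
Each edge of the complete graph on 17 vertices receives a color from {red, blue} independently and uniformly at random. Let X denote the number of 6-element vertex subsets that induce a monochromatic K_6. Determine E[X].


Let X = Σ_S X_S over the C(17, 6) = 12376 subsets S of size 6, where X_S = 1 if the K_6 on S is monochromatic.
For a fixed S, the K_6 on S has C(6, 2) = 15 edges. P[all 15 edges red] = (1/2)^15, and likewise for blue, so P[monochromatic] = 2·(1/2)^15 = 2^{1 − 15} = 1/16384.
Summing: E[X] = C(17, 6) · 2^{1 − 15} = 12376 · 1/16384 = 1547/2048.
Numerically: E[X] ≈ 0.755371.

E[X] = C(17,6)·2^(1−C(6,2)) = 1547/2048 ≈ 0.755371.


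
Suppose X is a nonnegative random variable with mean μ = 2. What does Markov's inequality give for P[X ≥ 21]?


μ = E[X] = 2, a = 21.
Markov: P[X ≥ 21] ≤ μ/a = (2)/21 = 2/21.
Numerically: ≈ 0.09524.
(Since a = 21 > μ = 2.00000, the bound 2/21 is < 1 and informative.)

P[X ≥ 21] ≤ 2/21 ≈ 0.09524.


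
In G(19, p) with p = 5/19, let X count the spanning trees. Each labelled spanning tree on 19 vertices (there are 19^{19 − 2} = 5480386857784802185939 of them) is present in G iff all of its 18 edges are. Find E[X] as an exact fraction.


K_19 has 19^{19 − 2} = 5480386857784802185939 labelled spanning trees.
For each such spanning tree H, let X_H = 1 if all 18 edges of H are present in G. Then P[X_H = 1] = p^{18} = (5/19)^{18} = 3814697265625/104127350297911241532841.
By linearity: E[X] = Σ_H E[X_H] = 5480386857784802185939 · p^{18} = 5480386857784802185939 · 3814697265625/104127350297911241532841 = 3814697265625/19.
Numerically: E[X] ≈ 2.00774e+11.

E[X] = 5480386857784802185939 · (5/19)^{18} = 3814697265625/19 ≈ 2.00774e+11.


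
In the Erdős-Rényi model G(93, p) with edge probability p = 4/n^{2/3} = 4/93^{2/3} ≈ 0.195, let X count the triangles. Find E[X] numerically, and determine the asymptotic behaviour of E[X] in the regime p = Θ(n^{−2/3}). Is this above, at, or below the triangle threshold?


Number of potential triangles: C(93, 3) = 129766.
Each occurs with probability p³ ≈ (0.195)³ ≈ 7.39970e-03.
By linearity: E[X] = C(93, 3)·p³ ≈ 129766 · 7.39970e-03 ≈ 960.229.
Since α = 2/3 < 1, p = c/n^{2/3} ≫ 1/n is above the triangle threshold p ~ 1/n. Asymptotically E[X] ~ (c³/6)·n^{3(1−α)} = (4³/6)·n^{1} → ∞; triangles are abundant w.h.p.

E[X] ≈ 960.229; in regime p = Θ(1/n^{2/3}) E[X] diverges (above the triangle threshold p ~ 1/n).


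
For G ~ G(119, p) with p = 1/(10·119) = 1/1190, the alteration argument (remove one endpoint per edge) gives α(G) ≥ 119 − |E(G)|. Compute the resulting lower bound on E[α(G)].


E[|E(G)|] = C(119, 2)·p = 7021 · (1/1190) = 59/10.
E[α(G)] ≥ n − E[|E(G)|] = 119 − 59/10 = 1131/10.
Numerically: ≈ 113.1000.
(This is only a lower bound; the true E[α(G)] may be larger.)

E[α(G)] ≥ 1131/10 ≈ 113.1000.


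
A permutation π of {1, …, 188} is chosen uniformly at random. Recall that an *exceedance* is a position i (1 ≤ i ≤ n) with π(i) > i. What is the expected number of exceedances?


Write X = Σ_{i=1}^{188} X_i, where X_i = 1_{π(i) > i}.
For each fixed i, π(i) is uniform over {1, …, 188} (marginal of a uniform permutation), so P[π(i) > i] = (n − i)/n. Summing: Σ_{i=1}^{188} (n − i)/n = (0 + 1 + … + 187)/188 = 188(188 − 1)/(2·188) = (188 − 1)/2.
Hence E[X] = Σ_{i=1}^{188} (188 − i)/188 = 187/2 ≈ 93.50000.

E[X] = 187/2 = 93.50000.


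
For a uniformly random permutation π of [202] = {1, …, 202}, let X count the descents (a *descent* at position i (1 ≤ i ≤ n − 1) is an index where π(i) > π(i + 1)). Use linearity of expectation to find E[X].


Write X = Σ X_I over i = 1, …, 201, with X_I the indicator of one descent.
There are 201 indicators.
For each fixed i, the pair (π(i), π(i+1)) is a uniformly random ordered pair of distinct values from {1, …, 202}; by symmetry P[π(i) > π(i+1)] = 1/2.
By linearity: E[X] = 201 · (1/2) = (202 − 1) · (1/2) = 201/2 ≈ 100.500.

E[X] = 201/2 = 100.500.


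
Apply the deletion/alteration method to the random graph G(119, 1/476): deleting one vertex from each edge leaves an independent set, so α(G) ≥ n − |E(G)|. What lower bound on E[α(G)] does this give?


E[|E(G)|] = C(119, 2)·p = 7021 · (1/476) = 59/4.
E[α(G)] ≥ n − E[|E(G)|] = 119 − 59/4 = 417/4.
Numerically: ≈ 104.2500.
(This is only a lower bound; the true E[α(G)] may be larger.)

E[α(G)] ≥ 417/4 ≈ 104.2500.


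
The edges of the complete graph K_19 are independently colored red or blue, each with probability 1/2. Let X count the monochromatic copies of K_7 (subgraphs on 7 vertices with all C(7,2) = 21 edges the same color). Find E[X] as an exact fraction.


Let X = Σ_S X_S over the C(19, 7) = 50388 subsets S of size 7, where X_S = 1 if the K_7 on S is monochromatic.
For a fixed S, the K_7 on S has C(7, 2) = 21 edges. P[all 21 edges red] = (1/2)^21, and likewise for blue, so P[monochromatic] = 2·(1/2)^21 = 2^{1 − 21} = 1/1048576.
By linearity: E[X] = C(19, 7) · 2^{1 − 21} = 50388 · 1/1048576 = 12597/262144.
Numerically: E[X] ≈ 0.048.

E[X] = C(19,7)·2^(1−C(7,2)) = 12597/262144 ≈ 0.048.


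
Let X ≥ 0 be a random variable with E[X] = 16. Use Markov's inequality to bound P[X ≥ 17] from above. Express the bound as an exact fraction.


μ = E[X] = 16, a = 17.
Markov: P[X ≥ 17] ≤ μ/a = (16)/17 = 16/17.
Numerically: ≈ 0.941.
(Since a = 17 > μ = 16.000, the bound 16/17 is < 1 and informative.)

P[X ≥ 17] ≤ 16/17 ≈ 0.941.


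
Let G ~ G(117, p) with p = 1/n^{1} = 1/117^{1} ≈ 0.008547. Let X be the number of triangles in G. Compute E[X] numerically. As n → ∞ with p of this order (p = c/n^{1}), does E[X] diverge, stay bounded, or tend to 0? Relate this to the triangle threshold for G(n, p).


Number of potential triangles: C(117, 3) = 260130.
Each occurs with probability p³ ≈ (0.008547)³ ≈ 6.243706e-07.
By linearity: E[X] = C(117, 3)·p³ ≈ 260130 · 6.243706e-07 ≈ 0.1624.
Here α = 1, so p = 1/n is exactly at the triangle threshold p ~ 1/n. Asymptotically E[X] → c³/6 = 1³/6 = 1/6 ≈ 0.1667, a bounded constant. In this regime the triangle count is asymptotically Poisson(c³/6).

E[X] ≈ 0.1624; in regime p = Θ(1/n^{1}) E[X] stays bounded (at the triangle threshold p ~ 1/n).


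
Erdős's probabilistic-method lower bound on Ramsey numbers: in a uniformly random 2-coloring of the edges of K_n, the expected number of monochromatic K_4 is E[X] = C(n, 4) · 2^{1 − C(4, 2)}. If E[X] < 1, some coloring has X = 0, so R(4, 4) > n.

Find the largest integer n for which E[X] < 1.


We need C(n, 4) · 2^{1 − 6} < 1, i.e. C(n, 4) < 2^{6 − 1} = 32.
Check values of n near the boundary:
  n = 5: C(5, 4) = 5; 5 < 32? YES
  n = 6: C(6, 4) = 15; 15 < 32? YES
  n = 7: C(7, 4) = 35; 35 < 32? NO
The largest n with C(n, 4) < 32 is n = 6 (where E[X] = 15/32 ≈ 0.468750). Hence R(4, 4) > 6, i.e. R(4, 4) ≥ 7.

Largest n = 6; hence R(4, 4) > 6.


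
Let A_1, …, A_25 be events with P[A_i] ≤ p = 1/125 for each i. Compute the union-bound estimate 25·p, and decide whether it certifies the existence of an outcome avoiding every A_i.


Union bound: P[∪_{i=1}^{25} A_i] ≤ Σ_i P[A_i] ≤ 25·p = 25·(1/125) = 1/5.
Numerically: 1/5 ≈ 0.20000.
Is 1/5 < 1? YES.
Since P[∪ A_i] ≤ 1/5 < 1, the complement has P[∩ A_i^c] ≥ 1 − 1/5 = 4/5 > 0, so some outcome avoids every A_i.

25·p = 1/5 ≈ 0.20000; existence CERTIFIED by the union bound.


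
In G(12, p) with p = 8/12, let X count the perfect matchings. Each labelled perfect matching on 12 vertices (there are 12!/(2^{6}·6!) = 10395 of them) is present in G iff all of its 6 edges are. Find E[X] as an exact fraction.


K_12 has 12!/(2^{6}·6!) = 10395 labelled perfect matchings.
For each such perfect matching H, let X_H = 1 if all 6 edges of H are present in G. Then P[X_H = 1] = p^{6} = (2/3)^{6} = 64/729.
By linearity of expectation: E[X] = Σ_H E[X_H] = 10395 · p^{6} = 10395 · 64/729 = 24640/27.
Numerically: E[X] ≈ 912.593.

E[X] = 10395 · (2/3)^{6} = 24640/27 ≈ 912.593.


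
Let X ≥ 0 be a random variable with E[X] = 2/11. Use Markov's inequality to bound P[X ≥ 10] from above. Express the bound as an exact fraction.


μ = E[X] = 2/11, a = 10.
Markov: P[X ≥ 10] ≤ μ/a = (2/11)/10 = 1/55.
Numerically: ≈ 0.018182.
(Since a = 10 > μ = 0.181818, the bound 1/55 is < 1 and informative.)

P[X ≥ 10] ≤ 1/55 ≈ 0.018182.


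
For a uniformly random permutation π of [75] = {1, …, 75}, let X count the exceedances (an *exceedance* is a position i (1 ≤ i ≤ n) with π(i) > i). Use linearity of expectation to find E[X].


Write X = Σ_{i=1}^{75} X_i, where X_i = 1_{π(i) > i}.
For each fixed i, π(i) is uniform over {1, …, 75} (marginal of a uniform permutation), so P[π(i) > i] = (n − i)/n. Summing: Σ_{i=1}^{75} (n − i)/n = (0 + 1 + … + 74)/75 = 75(75 − 1)/(2·75) = (75 − 1)/2.
Hence E[X] = Σ_{i=1}^{75} (75 − i)/75 = 37 ≈ 37.000.

E[X] = 37 = 37.000.


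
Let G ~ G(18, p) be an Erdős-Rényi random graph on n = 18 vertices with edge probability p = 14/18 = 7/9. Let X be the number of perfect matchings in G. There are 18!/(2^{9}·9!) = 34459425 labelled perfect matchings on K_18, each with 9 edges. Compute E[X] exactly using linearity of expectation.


K_18 has 18!/(2^{9}·9!) = 34459425 labelled perfect matchings.
For each such perfect matching H, let X_H = 1 if all 9 edges of H are present in G. Then P[X_H = 1] = p^{9} = (7/9)^{9} = 40353607/387420489.
Summing the indicators: E[X] = Σ_H E[X_H] = 34459425 · p^{9} = 34459425 · 40353607/387420489 = 17167433257975/4782969.
Numerically: E[X] ≈ 3.5893e+06.

E[X] = 34459425 · (7/9)^{9} = 17167433257975/4782969 ≈ 3.5893e+06.


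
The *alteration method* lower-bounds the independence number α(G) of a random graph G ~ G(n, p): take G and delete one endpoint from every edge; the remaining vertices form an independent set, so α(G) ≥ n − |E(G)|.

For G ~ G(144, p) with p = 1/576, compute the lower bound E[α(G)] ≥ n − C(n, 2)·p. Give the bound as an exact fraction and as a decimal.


E[|E(G)|] = C(144, 2)·p = 10296 · (1/576) = 143/8.
E[α(G)] ≥ n − E[|E(G)|] = 144 − 143/8 = 1009/8.
Numerically: ≈ 126.125000.
(This is only a lower bound; the true E[α(G)] may be larger.)

E[α(G)] ≥ 1009/8 ≈ 126.125000.


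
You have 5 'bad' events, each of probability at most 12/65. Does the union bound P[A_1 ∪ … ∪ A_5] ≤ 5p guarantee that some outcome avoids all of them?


Union bound: P[∪_{i=1}^{5} A_i] ≤ Σ_i P[A_i] ≤ 5·p = 5·(12/65) = 12/13.
Numerically: 12/13 ≈ 0.923077.
Is 12/13 < 1? YES.
Since P[∪ A_i] ≤ 12/13 < 1, the complement has P[∩ A_i^c] ≥ 1 − 12/13 = 1/13 > 0, so some outcome avoids every A_i.

5·p = 12/13 ≈ 0.923077; existence CERTIFIED by the union bound.


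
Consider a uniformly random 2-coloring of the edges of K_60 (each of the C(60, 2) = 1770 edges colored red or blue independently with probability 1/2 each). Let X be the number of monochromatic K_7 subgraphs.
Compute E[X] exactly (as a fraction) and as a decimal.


Let X = Σ_S X_S over the C(60, 7) = 386206920 subsets S of size 7, where X_S = 1 if the K_7 on S is monochromatic.
For a fixed S, the K_7 on S has C(7, 2) = 21 edges. P[all 21 edges red] = (1/2)^21, and likewise for blue, so P[monochromatic] = 2·(1/2)^21 = 2^{1 − 21} = 1/1048576.
By linearity: E[X] = C(60, 7) · 2^{1 − 21} = 386206920 · 1/1048576 = 48275865/131072.
Numerically: E[X] ≈ 368.31562.

E[X] = C(60,7)·2^(1−C(7,2)) = 48275865/131072 ≈ 368.31562.


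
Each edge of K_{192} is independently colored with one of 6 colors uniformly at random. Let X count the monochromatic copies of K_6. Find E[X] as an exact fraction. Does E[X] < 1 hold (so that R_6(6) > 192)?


E[X] = C(192, 6) · 6^{1 − 15} = 64300886496 · 6^{−14} = 64300886496/78364164096.
As a reduced fraction: E[X] = 223266967/272097792 ≈ 0.82054.
Is E[X] < 1? YES.
Since E[X] < 1, there exists a 6-coloring of K_{192} with no monochromatic K_6; hence R_6(6) > 192.

E[X] = 223266967/272097792 ≈ 0.82054; E[X] < 1, so R_6(6) > 192.


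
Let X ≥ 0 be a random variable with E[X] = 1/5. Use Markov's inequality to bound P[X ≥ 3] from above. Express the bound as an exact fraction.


μ = E[X] = 1/5, a = 3.
Markov: P[X ≥ 3] ≤ μ/a = (1/5)/3 = 1/15.
Numerically: ≈ 0.06667.
(Since a = 3 > μ = 0.20000, the bound 1/15 is < 1 and informative.)

P[X ≥ 3] ≤ 1/15 ≈ 0.06667.


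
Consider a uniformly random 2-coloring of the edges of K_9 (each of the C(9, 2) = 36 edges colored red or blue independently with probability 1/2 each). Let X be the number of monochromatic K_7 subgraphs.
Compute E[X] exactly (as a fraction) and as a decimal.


Let X = Σ_S X_S over the C(9, 7) = 36 subsets S of size 7, where X_S = 1 if the K_7 on S is monochromatic.
For a fixed S, the K_7 on S has C(7, 2) = 21 edges. P[all 21 edges red] = (1/2)^21, and likewise for blue, so P[monochromatic] = 2·(1/2)^21 = 2^{1 − 21} = 1/1048576.
Summing: E[X] = C(9, 7) · 2^{1 − 21} = 36 · 1/1048576 = 9/262144.
Numerically: E[X] ≈ 0.000034.

E[X] = C(9,7)·2^(1−C(7,2)) = 9/262144 ≈ 0.000034.


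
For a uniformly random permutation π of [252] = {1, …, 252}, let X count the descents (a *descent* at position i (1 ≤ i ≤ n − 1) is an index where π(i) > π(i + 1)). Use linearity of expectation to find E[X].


Write X = Σ X_I over i = 1, …, 251, with X_I the indicator of one descent.
There are 251 indicators.
For each fixed i, the pair (π(i), π(i+1)) is a uniformly random ordered pair of distinct values from {1, …, 252}; by symmetry P[π(i) > π(i+1)] = 1/2.
By linearity: E[X] = 251 · (1/2) = (252 − 1) · (1/2) = 251/2 ≈ 125.5000.

E[X] = 251/2 = 125.5000.


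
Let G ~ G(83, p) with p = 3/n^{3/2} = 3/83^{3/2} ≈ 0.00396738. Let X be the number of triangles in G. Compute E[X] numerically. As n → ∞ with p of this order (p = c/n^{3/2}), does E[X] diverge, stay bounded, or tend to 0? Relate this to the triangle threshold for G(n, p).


Number of potential triangles: C(83, 3) = 91881.
Each occurs with probability p³ ≈ (0.00396738)³ ≈ 6.24471106e-08.
By linearity: E[X] = C(83, 3)·p³ ≈ 91881 · 6.24471106e-08 ≈ 0.005738.
Since α = 3/2 > 1, p = c/n^{3/2} = o(1/n) is below the triangle threshold p ~ 1/n. Asymptotically E[X] ~ (c³/6)·n^{3(1−α)} = (3³/6)·n^{-1.5} → 0, so by Markov's inequality G has no triangles w.h.p.

E[X] ≈ 0.005738; in regime p = Θ(1/n^{3/2}) E[X] tends to 0 (below the triangle threshold p ~ 1/n).


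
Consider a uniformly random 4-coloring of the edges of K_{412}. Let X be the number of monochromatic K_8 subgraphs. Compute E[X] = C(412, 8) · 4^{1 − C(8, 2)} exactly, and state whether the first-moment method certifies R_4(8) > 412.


E[X] = C(412, 8) · 4^{1 − 28} = 19229204065337145 · 4^{−27} = 19229204065337145/18014398509481984.
As a reduced fraction: E[X] = 19229204065337145/18014398509481984 ≈ 1.067.
Is E[X] < 1? NO.
Since E[X] ≥ 1, the first-moment bound is inconclusive at n = 412; it does NOT by itself certify R_4(8) > 412.

E[X] = 19229204065337145/18014398509481984 ≈ 1.067; E[X] ≥ 1; first-moment method inconclusive here.


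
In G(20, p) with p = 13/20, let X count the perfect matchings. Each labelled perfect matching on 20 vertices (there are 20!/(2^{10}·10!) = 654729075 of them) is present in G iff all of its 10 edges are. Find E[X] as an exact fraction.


K_20 has 20!/(2^{10}·10!) = 654729075 labelled perfect matchings.
For each such perfect matching H, let X_H = 1 if all 10 edges of H are present in G. Then P[X_H = 1] = p^{10} = (13/20)^{10} = 137858491849/10240000000000.
By linearity of expectation: E[X] = Σ_H E[X_H] = 654729075 · p^{10} = 654729075 · 137858491849/10240000000000 = 3610398513967632387/409600000000.
Numerically: E[X] ≈ 8.81445e+06.

E[X] = 654729075 · (13/20)^{10} = 3610398513967632387/409600000000 ≈ 8.81445e+06.


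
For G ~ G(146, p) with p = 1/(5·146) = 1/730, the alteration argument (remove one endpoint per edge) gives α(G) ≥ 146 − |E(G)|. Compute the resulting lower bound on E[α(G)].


E[|E(G)|] = C(146, 2)·p = 10585 · (1/730) = 29/2.
E[α(G)] ≥ n − E[|E(G)|] = 146 − 29/2 = 263/2.
Numerically: ≈ 131.5000.
(This is only a lower bound; the true E[α(G)] may be larger.)

E[α(G)] ≥ 263/2 ≈ 131.5000.


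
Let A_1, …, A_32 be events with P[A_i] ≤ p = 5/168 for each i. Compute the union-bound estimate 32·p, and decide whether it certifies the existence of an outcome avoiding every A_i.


Union bound: P[∪_{i=1}^{32} A_i] ≤ Σ_i P[A_i] ≤ 32·p = 32·(5/168) = 20/21.
Numerically: 20/21 ≈ 0.95238.
Is 20/21 < 1? YES.
Since P[∪ A_i] ≤ 20/21 < 1, the complement has P[∩ A_i^c] ≥ 1 − 20/21 = 1/21 > 0, so some outcome avoids every A_i.

32·p = 20/21 ≈ 0.95238; existence CERTIFIED by the union bound.


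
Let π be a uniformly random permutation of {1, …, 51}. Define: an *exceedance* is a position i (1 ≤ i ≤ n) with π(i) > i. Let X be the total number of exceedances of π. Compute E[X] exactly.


Write X = Σ_{i=1}^{51} X_i, where X_i = 1_{π(i) > i}.
For each fixed i, π(i) is uniform over {1, …, 51} (marginal of a uniform permutation), so P[π(i) > i] = (n − i)/n. Summing: Σ_{i=1}^{51} (n − i)/n = (0 + 1 + … + 50)/51 = 51(51 − 1)/(2·51) = (51 − 1)/2.
Hence E[X] = Σ_{i=1}^{51} (51 − i)/51 = 25 ≈ 25.000.

E[X] = 25 = 25.000.


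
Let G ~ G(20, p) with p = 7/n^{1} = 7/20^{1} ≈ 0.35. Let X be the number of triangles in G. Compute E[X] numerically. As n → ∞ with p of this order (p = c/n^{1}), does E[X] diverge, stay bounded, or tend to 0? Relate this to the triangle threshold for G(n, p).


Number of potential triangles: C(20, 3) = 1140.
Each occurs with probability p³ ≈ (0.35)³ ≈ 4.28750e-02.
By linearity: E[X] = C(20, 3)·p³ ≈ 1140 · 4.28750e-02 ≈ 48.877.
Here α = 1, so p = 7/n is exactly at the triangle threshold p ~ 1/n. Asymptotically E[X] → c³/6 = 7³/6 = 343/6 ≈ 57.167, a bounded constant. In this regime the triangle count is asymptotically Poisson(c³/6).

E[X] ≈ 48.877; in regime p = Θ(1/n^{1}) E[X] stays bounded (at the triangle threshold p ~ 1/n).


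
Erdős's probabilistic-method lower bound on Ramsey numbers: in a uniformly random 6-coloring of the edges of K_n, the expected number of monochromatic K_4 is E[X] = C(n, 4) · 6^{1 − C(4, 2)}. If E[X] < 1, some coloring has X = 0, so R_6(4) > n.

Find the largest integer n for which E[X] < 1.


We need C(n, 4) · 6^{1 − 6} < 1, i.e. C(n, 4) < 6^{6 − 1} = 7776.
Check values of n near the boundary:
  n = 16: C(16, 4) = 1820; 1820 < 7776? YES
  n = 17: C(17, 4) = 2380; 2380 < 7776? YES
  n = 18: C(18, 4) = 3060; 3060 < 7776? YES
  n = 19: C(19, 4) = 3876; 3876 < 7776? YES
  n = 20: C(20, 4) = 4845; 4845 < 7776? YES
  n = 21: C(21, 4) = 5985; 5985 < 7776? YES
  n = 22: C(22, 4) = 7315; 7315 < 7776? YES
  n = 23: C(23, 4) = 8855; 8855 < 7776? NO
  n = 24: C(24, 4) = 10626; 10626 < 7776? NO
  n = 25: C(25, 4) = 12650; 12650 < 7776? NO
The largest n with C(n, 4) < 7776 is n = 22 (where E[X] = 7315/7776 ≈ 0.9407150). Hence R_6(4) > 22, i.e. R_6(4) ≥ 23.

Largest n = 22; hence R_6(4) > 22.


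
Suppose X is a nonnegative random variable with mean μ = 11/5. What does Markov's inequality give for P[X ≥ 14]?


μ = E[X] = 11/5, a = 14.
Markov: P[X ≥ 14] ≤ μ/a = (11/5)/14 = 11/70.
Numerically: ≈ 0.157143.
(Since a = 14 > μ = 2.200000, the bound 11/70 is < 1 and informative.)

P[X ≥ 14] ≤ 11/70 ≈ 0.157143.


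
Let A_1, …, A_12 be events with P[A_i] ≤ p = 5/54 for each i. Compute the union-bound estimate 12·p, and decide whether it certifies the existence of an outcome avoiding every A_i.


Union bound: P[∪_{i=1}^{12} A_i] ≤ Σ_i P[A_i] ≤ 12·p = 12·(5/54) = 10/9.
Numerically: 10/9 ≈ 1.111111.
Is 10/9 < 1? NO.
Since the bound 10/9 is ≥ 1, the union bound is uninformative here; it does NOT by itself certify existence.

12·p = 10/9 ≈ 1.111111; existence NOT certified by the union bound.


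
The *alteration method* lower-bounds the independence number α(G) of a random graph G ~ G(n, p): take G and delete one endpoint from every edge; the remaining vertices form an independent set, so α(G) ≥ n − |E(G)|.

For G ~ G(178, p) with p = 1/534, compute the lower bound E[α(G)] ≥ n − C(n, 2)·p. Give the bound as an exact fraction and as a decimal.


E[|E(G)|] = C(178, 2)·p = 15753 · (1/534) = 59/2.
E[α(G)] ≥ n − E[|E(G)|] = 178 − 59/2 = 297/2.
Numerically: ≈ 148.5000.
(This is only a lower bound; the true E[α(G)] may be larger.)

E[α(G)] ≥ 297/2 ≈ 148.5000.


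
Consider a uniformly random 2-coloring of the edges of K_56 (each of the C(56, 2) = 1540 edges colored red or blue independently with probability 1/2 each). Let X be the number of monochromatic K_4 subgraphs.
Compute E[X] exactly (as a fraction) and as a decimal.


Let X = Σ_S X_S over the C(56, 4) = 367290 subsets S of size 4, where X_S = 1 if the K_4 on S is monochromatic.
For a fixed S, the K_4 on S has C(4, 2) = 6 edges. P[all 6 edges red] = (1/2)^6, and likewise for blue, so P[monochromatic] = 2·(1/2)^6 = 2^{1 − 6} = 1/32.
Summing: E[X] = C(56, 4) · 2^{1 − 6} = 367290 · 1/32 = 183645/16.
Numerically: E[X] ≈ 11477.812500.

E[X] = C(56,4)·2^(1−C(4,2)) = 183645/16 ≈ 11477.812500.
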